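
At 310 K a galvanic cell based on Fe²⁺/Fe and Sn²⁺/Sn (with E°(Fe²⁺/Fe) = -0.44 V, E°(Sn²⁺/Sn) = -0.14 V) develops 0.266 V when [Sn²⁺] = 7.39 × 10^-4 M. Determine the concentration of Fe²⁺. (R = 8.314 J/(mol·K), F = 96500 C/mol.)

From the Nernst equation, ln Q = nF(E° − E)/RT = 2×96500×(0.30 − 0.266)/(8.314×310) = 2.546, so Q = 12.8.
With Q = [Fe²⁺]/[Sn²⁺] and the known concentrations, [Fe²⁺] in the numerator gives [Fe²⁺] = 0.0094 M.

0.0094 M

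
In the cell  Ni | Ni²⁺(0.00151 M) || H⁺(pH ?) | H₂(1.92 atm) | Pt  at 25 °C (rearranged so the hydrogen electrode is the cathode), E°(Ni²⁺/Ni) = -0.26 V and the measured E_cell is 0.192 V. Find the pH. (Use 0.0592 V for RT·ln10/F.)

pH = 2.42

E°_cell = 0.26 V and n = 2.
log Q = n(E° − E)/0.0592 = 2×(0.26 − 0.192)/0.0592 = 2.297.
With Q = [Ni²⁺]·P(H₂) / [H⁺]^2, solving for [H⁺] gives log[H⁺] = -2.418, so pH = 2.42.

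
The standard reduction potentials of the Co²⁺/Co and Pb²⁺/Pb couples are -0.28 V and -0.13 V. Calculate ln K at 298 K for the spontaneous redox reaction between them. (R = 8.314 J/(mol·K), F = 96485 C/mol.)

E°_cell = -0.13 − (-0.28) = 0.15 V, with n = 2 electrons transferred.
At equilibrium E = 0, so the Nernst equation gives ln K = nFE°/RT = (2)(96485)(0.15)/((8.314)(298)) = 11.68.

ln K = 11.7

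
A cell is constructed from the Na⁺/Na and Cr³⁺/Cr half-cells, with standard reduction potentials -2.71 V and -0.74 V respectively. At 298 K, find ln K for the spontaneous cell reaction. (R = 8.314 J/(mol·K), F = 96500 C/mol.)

ln K = 230.2

E°_cell = -0.74 − (-2.71) = 1.97 V, with n = 3 electrons transferred.
At equilibrium E = 0, so the Nernst equation gives ln K = nFE°/RT = (3)(96500)(1.97)/((8.314)(298)) = 230.19.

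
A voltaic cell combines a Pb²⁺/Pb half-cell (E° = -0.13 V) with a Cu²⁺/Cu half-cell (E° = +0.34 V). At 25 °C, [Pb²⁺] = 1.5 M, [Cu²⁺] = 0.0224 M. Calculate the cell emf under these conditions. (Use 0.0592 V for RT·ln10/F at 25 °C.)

The Cu²⁺/Cu couple has the higher reduction potential and acts as the cathode, so E°_cell = +0.34 − (-0.13) = 0.47 V.
Balancing electrons gives n = 2; the reaction quotient is Q = [Pb²⁺]/[Cu²⁺] = 67.0.
At 25 °C, E = E° − (0.0592/n) log Q = 0.47 − (0.0592/2)(1.826) = 0.470 − 0.054 = 0.416 V.

0.416 V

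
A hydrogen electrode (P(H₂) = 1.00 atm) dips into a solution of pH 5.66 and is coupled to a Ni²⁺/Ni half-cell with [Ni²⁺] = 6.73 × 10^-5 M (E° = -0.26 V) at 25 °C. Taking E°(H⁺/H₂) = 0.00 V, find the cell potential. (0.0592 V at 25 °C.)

0.048 V

The hydrogen couple is the cathode, so E°_cell = 0.26 V; n = 2.
[H⁺] = 10^(−5.66) = 2.2 × 10^-6 M, and Q = [Ni²⁺]·P(H₂) / [H⁺]^2 = 1.41 × 10^7.
E = E° − (0.0592/2) log Q = 0.26 − (0.0592/2)(7.148) = 0.048 V.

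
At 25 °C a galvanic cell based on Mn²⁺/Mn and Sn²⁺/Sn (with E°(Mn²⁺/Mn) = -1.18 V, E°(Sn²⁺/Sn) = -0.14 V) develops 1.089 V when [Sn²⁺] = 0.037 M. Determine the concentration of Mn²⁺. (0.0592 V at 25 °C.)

8.2 × 10^-4 M

From the Nernst equation, log Q = n(E° − E)/0.0592 = 2(1.04 − 1.089)/0.0592 = -1.655, so Q = 0.0221.
With Q = [Mn²⁺]/[Sn²⁺] and the known concentrations, [Mn²⁺] in the numerator gives [Mn²⁺] = 8.2 × 10^-4 M.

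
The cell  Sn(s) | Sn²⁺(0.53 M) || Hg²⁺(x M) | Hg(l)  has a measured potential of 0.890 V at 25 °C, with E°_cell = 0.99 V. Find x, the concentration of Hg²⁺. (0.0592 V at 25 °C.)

2.2 × 10^-4 M

From the Nernst equation, log Q = n(E° − E)/0.0592 = 2(0.99 − 0.890)/0.0592 = 3.378, so Q = 2390.
With Q = [Sn²⁺]/[Hg²⁺] and the known concentrations, [Hg²⁺] in the denominator gives [Hg²⁺] = 2.2 × 10^-4 M.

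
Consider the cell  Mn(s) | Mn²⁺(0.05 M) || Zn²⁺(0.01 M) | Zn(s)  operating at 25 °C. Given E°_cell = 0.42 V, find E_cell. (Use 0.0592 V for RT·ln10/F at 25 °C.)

0.399 V

Balancing electrons gives n = 2; the reaction quotient is Q = [Mn²⁺]/[Zn²⁺] = 5.00.
At 25 °C, E = E° − (0.0592/n) log Q = 0.42 − (0.0592/2)(0.699) = 0.420 − 0.021 = 0.399 V.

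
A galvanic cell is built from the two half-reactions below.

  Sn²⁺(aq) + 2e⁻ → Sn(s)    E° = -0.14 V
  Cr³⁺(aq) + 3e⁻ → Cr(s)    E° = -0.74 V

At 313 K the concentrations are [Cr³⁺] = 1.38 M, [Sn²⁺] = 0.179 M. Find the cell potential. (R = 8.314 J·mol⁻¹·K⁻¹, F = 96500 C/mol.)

The Sn²⁺/Sn couple has the higher reduction potential and acts as the cathode, so E°_cell = -0.14 − (-0.74) = 0.60 V.
Balancing electrons gives n = 6; the reaction quotient is Q = [Cr³⁺]^2/[Sn²⁺]^3 = 332.
E = E° − (RT/nF) ln Q = 0.60 − (8.314×313)/(6×96500) × (5.805) = 0.600 − 0.026 = 0.574 V.

0.574 V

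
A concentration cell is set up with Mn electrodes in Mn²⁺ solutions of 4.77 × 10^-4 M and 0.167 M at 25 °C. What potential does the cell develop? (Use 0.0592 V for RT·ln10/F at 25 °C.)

0.075 V

Both half-cells are Mn²⁺/Mn, so E°_cell = 0. The concentrated side is the cathode; the cell reaction moves Mn²⁺ from high to low concentration with n = 2.
Q = [Mn²⁺]_dilute/[Mn²⁺]_conc = 4.77 × 10^-4/0.167 = 0.00286.
E = 0 − (0.0592/2) log Q = −(0.0592/2)(-2.544) = 0.0753 V.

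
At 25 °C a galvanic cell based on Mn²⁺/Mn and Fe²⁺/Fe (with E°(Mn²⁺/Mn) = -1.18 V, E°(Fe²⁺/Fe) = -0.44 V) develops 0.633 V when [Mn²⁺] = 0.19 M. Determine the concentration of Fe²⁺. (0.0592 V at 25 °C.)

4.6 × 10^-5 M

From the Nernst equation, log Q = n(E° − E)/0.0592 = 2(0.74 − 0.633)/0.0592 = 3.615, so Q = 4120.
With Q = [Mn²⁺]/[Fe²⁺] and the known concentrations, [Fe²⁺] in the denominator gives [Fe²⁺] = 4.6 × 10^-5 M.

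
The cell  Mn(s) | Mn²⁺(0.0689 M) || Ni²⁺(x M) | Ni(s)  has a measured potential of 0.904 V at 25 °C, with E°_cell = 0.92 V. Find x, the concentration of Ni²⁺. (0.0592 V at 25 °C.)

From the Nernst equation, log Q = n(E° − E)/0.0592 = 2(0.92 − 0.904)/0.0592 = 0.541, so Q = 3.47.
With Q = [Mn²⁺]/[Ni²⁺] and the known concentrations, [Ni²⁺] in the denominator gives [Ni²⁺] = 0.02 M.

0.02 M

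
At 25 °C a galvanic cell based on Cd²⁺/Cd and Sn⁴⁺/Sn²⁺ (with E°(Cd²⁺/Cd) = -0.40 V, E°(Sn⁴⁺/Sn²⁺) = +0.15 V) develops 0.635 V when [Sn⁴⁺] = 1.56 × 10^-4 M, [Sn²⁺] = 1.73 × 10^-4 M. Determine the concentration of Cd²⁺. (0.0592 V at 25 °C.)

From the Nernst equation, log Q = n(E° − E)/0.0592 = 2(0.55 − 0.635)/0.0592 = -2.872, so Q = 0.00134.
With Q = [Cd²⁺]·[Sn²⁺]/[Sn⁴⁺] and the known concentrations, [Cd²⁺] in the numerator gives [Cd²⁺] = 0.0012 M.

0.0012 M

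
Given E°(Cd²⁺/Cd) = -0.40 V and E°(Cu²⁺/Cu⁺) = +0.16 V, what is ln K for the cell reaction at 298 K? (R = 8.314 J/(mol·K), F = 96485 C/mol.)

ln K = 43.6

E°_cell = +0.16 − (-0.40) = 0.56 V, with n = 2 electrons transferred.
At equilibrium E = 0, so the Nernst equation gives ln K = nFE°/RT = (2)(96485)(0.56)/((8.314)(298)) = 43.62.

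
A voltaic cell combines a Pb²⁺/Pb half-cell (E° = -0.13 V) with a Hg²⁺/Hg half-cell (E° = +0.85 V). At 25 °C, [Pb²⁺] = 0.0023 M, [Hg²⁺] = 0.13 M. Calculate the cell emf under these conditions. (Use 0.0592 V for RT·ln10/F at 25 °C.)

1.03 V

The Hg²⁺/Hg couple has the higher reduction potential and acts as the cathode, so E°_cell = +0.85 − (-0.13) = 0.98 V.
Balancing electrons gives n = 2; the reaction quotient is Q = [Pb²⁺]/[Hg²⁺] = 0.0177.
At 25 °C, E = E° − (0.0592/n) log Q = 0.98 − (0.0592/2)(-1.752) = 0.980 + 0.052 = 1.032 V.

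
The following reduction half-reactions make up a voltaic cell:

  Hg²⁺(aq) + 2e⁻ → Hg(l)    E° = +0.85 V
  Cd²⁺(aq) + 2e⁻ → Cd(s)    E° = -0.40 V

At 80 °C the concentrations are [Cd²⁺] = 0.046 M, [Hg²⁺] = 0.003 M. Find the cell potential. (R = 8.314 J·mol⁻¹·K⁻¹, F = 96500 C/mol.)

The Hg²⁺/Hg couple has the higher reduction potential and acts as the cathode, so E°_cell = +0.85 − (-0.40) = 1.25 V.
Balancing electrons gives n = 2; the reaction quotient is Q = [Cd²⁺]/[Hg²⁺] = 15.3.
E = E° − (RT/nF) ln Q = 1.25 − (8.314×353)/(2×96500) × (2.730) = 1.250 − 0.042 = 1.208 V.

1.21 V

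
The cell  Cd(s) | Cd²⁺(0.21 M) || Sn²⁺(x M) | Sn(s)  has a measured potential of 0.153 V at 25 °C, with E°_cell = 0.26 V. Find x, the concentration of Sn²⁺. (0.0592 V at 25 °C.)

5.1 × 10^-5 M

From the Nernst equation, log Q = n(E° − E)/0.0592 = 2(0.26 − 0.153)/0.0592 = 3.615, so Q = 4120.
With Q = [Cd²⁺]/[Sn²⁺] and the known concentrations, [Sn²⁺] in the denominator gives [Sn²⁺] = 5.1 × 10^-5 M.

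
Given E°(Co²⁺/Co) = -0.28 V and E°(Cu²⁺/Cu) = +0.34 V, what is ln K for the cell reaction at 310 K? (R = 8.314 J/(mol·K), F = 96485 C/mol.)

ln K = 46.4

E°_cell = +0.34 − (-0.28) = 0.62 V, with n = 2 electrons transferred.
At equilibrium E = 0, so the Nernst equation gives ln K = nFE°/RT = (2)(96485)(0.62)/((8.314)(310)) = 46.42.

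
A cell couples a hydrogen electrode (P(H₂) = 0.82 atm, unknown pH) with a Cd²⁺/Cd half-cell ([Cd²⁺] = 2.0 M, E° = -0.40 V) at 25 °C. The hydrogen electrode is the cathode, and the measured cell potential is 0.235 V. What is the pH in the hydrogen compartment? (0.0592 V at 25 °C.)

E°_cell = 0.40 V and n = 2.
log Q = n(E° − E)/0.0592 = 2×(0.40 − 0.235)/0.0592 = 5.574.
With Q = [Cd²⁺]·P(H₂) / [H⁺]^2, solving for [H⁺] gives log[H⁺] = -2.680, so pH = 2.68.

pH = 2.68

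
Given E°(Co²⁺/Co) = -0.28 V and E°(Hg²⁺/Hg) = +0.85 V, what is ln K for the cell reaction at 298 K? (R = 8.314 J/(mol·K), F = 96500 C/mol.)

E°_cell = +0.85 − (-0.28) = 1.13 V, with n = 2 electrons transferred.
At equilibrium E = 0, so the Nernst equation gives ln K = nFE°/RT = (2)(96500)(1.13)/((8.314)(298)) = 88.03.

ln K = 88.0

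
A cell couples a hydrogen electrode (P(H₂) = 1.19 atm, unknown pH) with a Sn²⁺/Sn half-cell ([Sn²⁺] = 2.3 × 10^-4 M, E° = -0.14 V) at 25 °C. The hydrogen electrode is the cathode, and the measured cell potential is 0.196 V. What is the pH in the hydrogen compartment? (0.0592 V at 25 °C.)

pH = 0.84

E°_cell = 0.14 V and n = 2.
log Q = n(E° − E)/0.0592 = 2×(0.14 − 0.196)/0.0592 = -1.892.
With Q = [Sn²⁺]·P(H₂) / [H⁺]^2, solving for [H⁺] gives log[H⁺] = -0.835, so pH = 0.84.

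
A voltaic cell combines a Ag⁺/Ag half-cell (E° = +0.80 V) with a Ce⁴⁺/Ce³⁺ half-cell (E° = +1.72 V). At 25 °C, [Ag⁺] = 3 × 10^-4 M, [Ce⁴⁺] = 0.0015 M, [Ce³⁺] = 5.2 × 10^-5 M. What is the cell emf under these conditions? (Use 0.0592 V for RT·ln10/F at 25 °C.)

1.21 V

The Ce⁴⁺/Ce³⁺ couple has the higher reduction potential and acts as the cathode, so E°_cell = +1.72 − (+0.80) = 0.92 V.
Balancing electrons gives n = 1; the reaction quotient is Q = [Ag⁺]·[Ce³⁺]/[Ce⁴⁺] = 1.04 × 10^-5.
At 25 °C, E = E° − (0.0592/n) log Q = 0.92 − (0.0592/1)(-4.983) = 0.920 + 0.295 = 1.215 V.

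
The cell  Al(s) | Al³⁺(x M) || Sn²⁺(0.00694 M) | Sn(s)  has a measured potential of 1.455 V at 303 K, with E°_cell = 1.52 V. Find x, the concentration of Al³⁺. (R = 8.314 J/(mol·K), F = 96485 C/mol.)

From the Nernst equation, ln Q = nF(E° − E)/RT = 6×96485×(1.52 − 1.455)/(8.314×303) = 14.937, so Q = 3.07 × 10^6.
With Q = [Al³⁺]^2/[Sn²⁺]^3 and the known concentrations, [Al³⁺]^2 in the numerator gives [Al³⁺] = 1.0 M.

1.0 M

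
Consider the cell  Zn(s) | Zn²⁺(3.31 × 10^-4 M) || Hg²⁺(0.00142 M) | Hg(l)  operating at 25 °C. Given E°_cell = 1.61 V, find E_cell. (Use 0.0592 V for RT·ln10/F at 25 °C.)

1.63 V

Balancing electrons gives n = 2; the reaction quotient is Q = [Zn²⁺]/[Hg²⁺] = 0.233.
At 25 °C, E = E° − (0.0592/n) log Q = 1.61 − (0.0592/2)(-0.632) = 1.610 + 0.019 = 1.629 V.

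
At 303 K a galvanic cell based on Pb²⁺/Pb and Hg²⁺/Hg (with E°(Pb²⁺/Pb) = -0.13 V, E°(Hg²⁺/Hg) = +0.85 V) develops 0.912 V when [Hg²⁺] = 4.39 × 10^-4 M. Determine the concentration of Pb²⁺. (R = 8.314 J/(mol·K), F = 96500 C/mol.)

0.08 M

From the Nernst equation, ln Q = nF(E° − E)/RT = 2×96500×(0.98 − 0.912)/(8.314×303) = 5.210, so Q = 183.
With Q = [Pb²⁺]/[Hg²⁺] and the known concentrations, [Pb²⁺] in the numerator gives [Pb²⁺] = 0.08 M.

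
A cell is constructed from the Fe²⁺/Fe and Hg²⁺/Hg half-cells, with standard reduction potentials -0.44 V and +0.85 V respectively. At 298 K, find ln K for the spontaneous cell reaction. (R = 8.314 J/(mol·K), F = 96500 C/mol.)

ln K = 100.5

E°_cell = +0.85 − (-0.44) = 1.29 V, with n = 2 electrons transferred.
At equilibrium E = 0, so the Nernst equation gives ln K = nFE°/RT = (2)(96500)(1.29)/((8.314)(298)) = 100.49.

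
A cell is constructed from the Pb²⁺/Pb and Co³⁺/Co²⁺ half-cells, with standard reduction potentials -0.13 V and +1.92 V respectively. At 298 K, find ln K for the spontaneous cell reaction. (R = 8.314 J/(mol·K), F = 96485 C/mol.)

E°_cell = +1.92 − (-0.13) = 2.05 V, with n = 2 electrons transferred.
At equilibrium E = 0, so the Nernst equation gives ln K = nFE°/RT = (2)(96485)(2.05)/((8.314)(298)) = 159.67.

ln K = 159.7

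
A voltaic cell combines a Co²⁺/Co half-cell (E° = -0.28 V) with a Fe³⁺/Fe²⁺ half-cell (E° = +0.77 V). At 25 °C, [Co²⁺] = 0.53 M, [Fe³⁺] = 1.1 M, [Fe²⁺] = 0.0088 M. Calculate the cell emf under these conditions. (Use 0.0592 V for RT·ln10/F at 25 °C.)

1.18 V

The Fe³⁺/Fe²⁺ couple has the higher reduction potential and acts as the cathode, so E°_cell = +0.77 − (-0.28) = 1.05 V.
Balancing electrons gives n = 2; the reaction quotient is Q = [Co²⁺]·[Fe²⁺]^2/[Fe³⁺]^2 = 3.39 × 10^-5.
At 25 °C, E = E° − (0.0592/n) log Q = 1.05 − (0.0592/2)(-4.470) = 1.050 + 0.132 = 1.182 V.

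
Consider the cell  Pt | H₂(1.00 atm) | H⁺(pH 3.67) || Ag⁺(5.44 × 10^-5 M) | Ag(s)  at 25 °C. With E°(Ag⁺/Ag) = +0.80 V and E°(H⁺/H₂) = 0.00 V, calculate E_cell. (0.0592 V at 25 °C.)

0.76 V

The Ag⁺/Ag couple is the cathode, so E°_cell = 0.80 V; n = 2.
[H⁺] = 10^(−3.67) = 2.1 × 10^-4 M, and Q = [H⁺]^2 / ([Ag⁺]^2·P(H₂)) = 15.4.
E = E° − (0.0592/2) log Q = 0.80 − (0.0592/2)(1.189) = 0.765 V.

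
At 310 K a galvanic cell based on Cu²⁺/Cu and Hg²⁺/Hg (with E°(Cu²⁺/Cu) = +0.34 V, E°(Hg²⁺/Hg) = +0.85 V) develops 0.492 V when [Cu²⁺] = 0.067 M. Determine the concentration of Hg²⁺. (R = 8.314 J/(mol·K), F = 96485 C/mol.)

0.017 M

From the Nernst equation, ln Q = nF(E° − E)/RT = 2×96485×(0.51 − 0.492)/(8.314×310) = 1.348, so Q = 3.85.
With Q = [Cu²⁺]/[Hg²⁺] and the known concentrations, [Hg²⁺] in the denominator gives [Hg²⁺] = 0.017 M.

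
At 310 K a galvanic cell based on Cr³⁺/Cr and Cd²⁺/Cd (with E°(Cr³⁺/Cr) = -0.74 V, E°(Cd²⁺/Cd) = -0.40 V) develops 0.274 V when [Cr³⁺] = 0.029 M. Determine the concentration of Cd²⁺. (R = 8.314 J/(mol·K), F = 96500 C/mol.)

6.7 × 10^-4 M

From the Nernst equation, ln Q = nF(E° − E)/RT = 6×96500×(0.34 − 0.274)/(8.314×310) = 14.827, so Q = 2.75 × 10^6.
With Q = [Cr³⁺]^2/[Cd²⁺]^3 and the known concentrations, [Cd²⁺]^3 in the denominator gives [Cd²⁺] = 6.7 × 10^-4 M.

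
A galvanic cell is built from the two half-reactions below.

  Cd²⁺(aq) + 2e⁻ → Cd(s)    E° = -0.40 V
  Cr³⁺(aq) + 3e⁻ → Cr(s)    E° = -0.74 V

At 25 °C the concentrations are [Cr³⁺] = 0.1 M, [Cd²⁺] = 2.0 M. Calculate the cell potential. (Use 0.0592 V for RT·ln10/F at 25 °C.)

0.369 V

The Cd²⁺/Cd couple has the higher reduction potential and acts as the cathode, so E°_cell = -0.40 − (-0.74) = 0.34 V.
Balancing electrons gives n = 6; the reaction quotient is Q = [Cr³⁺]^2/[Cd²⁺]^3 = 0.00125.
At 25 °C, E = E° − (0.0592/n) log Q = 0.34 − (0.0592/6)(-2.903) = 0.340 + 0.029 = 0.369 V.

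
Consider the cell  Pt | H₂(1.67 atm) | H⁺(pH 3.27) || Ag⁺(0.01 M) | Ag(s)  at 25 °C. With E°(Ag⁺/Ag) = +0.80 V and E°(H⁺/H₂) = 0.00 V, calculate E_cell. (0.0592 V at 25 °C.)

0.88 V

The Ag⁺/Ag couple is the cathode, so E°_cell = 0.80 V; n = 2.
[H⁺] = 10^(−3.27) = 5.4 × 10^-4 M, and Q = [H⁺]^2 / ([Ag⁺]^2·P(H₂)) = 0.00173.
E = E° − (0.0592/2) log Q = 0.80 − (0.0592/2)(-2.763) = 0.882 V.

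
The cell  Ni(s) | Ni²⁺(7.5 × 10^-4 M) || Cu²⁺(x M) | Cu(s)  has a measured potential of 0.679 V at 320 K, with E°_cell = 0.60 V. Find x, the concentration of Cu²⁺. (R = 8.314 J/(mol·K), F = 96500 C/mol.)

From the Nernst equation, ln Q = nF(E° − E)/RT = 2×96500×(0.60 − 0.679)/(8.314×320) = -5.731, so Q = 0.00324.
With Q = [Ni²⁺]/[Cu²⁺] and the known concentrations, [Cu²⁺] in the denominator gives [Cu²⁺] = 0.23 M.

0.23 M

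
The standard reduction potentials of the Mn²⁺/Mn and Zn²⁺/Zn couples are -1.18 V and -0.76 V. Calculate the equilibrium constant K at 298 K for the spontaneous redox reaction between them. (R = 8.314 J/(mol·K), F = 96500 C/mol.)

E°_cell = -0.76 − (-1.18) = 0.42 V, with n = 2 electrons transferred.
At equilibrium E = 0, so the Nernst equation gives ln K = nFE°/RT = (2)(96500)(0.42)/((8.314)(298)) = 32.72.
K = e^32.72 = 1.6 × 10^14.

1.6 × 10^14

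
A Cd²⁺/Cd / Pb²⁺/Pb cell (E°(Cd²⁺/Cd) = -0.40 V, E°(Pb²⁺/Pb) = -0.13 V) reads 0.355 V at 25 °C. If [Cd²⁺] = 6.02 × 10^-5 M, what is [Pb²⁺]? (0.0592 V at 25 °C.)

0.045 M

From the Nernst equation, log Q = n(E° − E)/0.0592 = 2(0.27 − 0.355)/0.0592 = -2.872, so Q = 0.00134.
With Q = [Cd²⁺]/[Pb²⁺] and the known concentrations, [Pb²⁺] in the denominator gives [Pb²⁺] = 0.045 M.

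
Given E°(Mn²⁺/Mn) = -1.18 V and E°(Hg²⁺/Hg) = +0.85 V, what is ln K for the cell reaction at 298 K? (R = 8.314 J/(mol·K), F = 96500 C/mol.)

E°_cell = +0.85 − (-1.18) = 2.03 V, with n = 2 electrons transferred.
At equilibrium E = 0, so the Nernst equation gives ln K = nFE°/RT = (2)(96500)(2.03)/((8.314)(298)) = 158.13.

ln K = 158.1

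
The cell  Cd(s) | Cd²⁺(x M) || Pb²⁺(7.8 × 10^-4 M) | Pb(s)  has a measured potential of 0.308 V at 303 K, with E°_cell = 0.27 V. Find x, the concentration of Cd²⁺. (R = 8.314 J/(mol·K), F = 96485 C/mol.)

From the Nernst equation, ln Q = nF(E° − E)/RT = 2×96485×(0.27 − 0.308)/(8.314×303) = -2.911, so Q = 0.0544.
With Q = [Cd²⁺]/[Pb²⁺] and the known concentrations, [Cd²⁺] in the numerator gives [Cd²⁺] = 4.2 × 10^-5 M.

4.2 × 10^-5 M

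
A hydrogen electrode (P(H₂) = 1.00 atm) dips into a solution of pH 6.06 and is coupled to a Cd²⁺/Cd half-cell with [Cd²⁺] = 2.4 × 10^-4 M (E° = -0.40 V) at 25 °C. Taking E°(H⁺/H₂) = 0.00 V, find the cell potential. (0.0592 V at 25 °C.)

The hydrogen couple is the cathode, so E°_cell = 0.40 V; n = 2.
[H⁺] = 10^(−6.06) = 8.7 × 10^-7 M, and Q = [Cd²⁺]·P(H₂) / [H⁺]^2 = 3.16 × 10^8.
E = E° − (0.0592/2) log Q = 0.40 − (0.0592/2)(8.500) = 0.148 V.

0.15 V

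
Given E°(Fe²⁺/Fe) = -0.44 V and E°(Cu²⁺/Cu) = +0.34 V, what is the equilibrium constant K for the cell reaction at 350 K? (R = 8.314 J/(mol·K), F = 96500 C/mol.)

2.9 × 10^22

E°_cell = +0.34 − (-0.44) = 0.78 V, with n = 2 electrons transferred.
At equilibrium E = 0, so the Nernst equation gives ln K = nFE°/RT = (2)(96500)(0.78)/((8.314)(350)) = 51.73.
K = e^51.73 = 2.9 × 10^22.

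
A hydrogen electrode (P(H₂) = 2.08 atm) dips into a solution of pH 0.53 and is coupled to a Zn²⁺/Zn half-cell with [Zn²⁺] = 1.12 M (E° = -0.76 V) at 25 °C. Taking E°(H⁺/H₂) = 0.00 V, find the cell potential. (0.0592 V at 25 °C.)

The hydrogen couple is the cathode, so E°_cell = 0.76 V; n = 2.
[H⁺] = 10^(−0.53) = 0.30 M, and Q = [Zn²⁺]·P(H₂) / [H⁺]^2 = 26.7.
E = E° − (0.0592/2) log Q = 0.76 − (0.0592/2)(1.427) = 0.718 V.

0.72 V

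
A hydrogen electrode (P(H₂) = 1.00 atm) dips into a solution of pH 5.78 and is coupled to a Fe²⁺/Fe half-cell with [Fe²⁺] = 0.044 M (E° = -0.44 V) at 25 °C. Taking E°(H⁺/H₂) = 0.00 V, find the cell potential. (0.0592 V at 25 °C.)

The hydrogen couple is the cathode, so E°_cell = 0.44 V; n = 2.
[H⁺] = 10^(−5.78) = 1.7 × 10^-6 M, and Q = [Fe²⁺]·P(H₂) / [H⁺]^2 = 1.6 × 10^10.
E = E° − (0.0592/2) log Q = 0.44 − (0.0592/2)(10.203) = 0.138 V.

0.14 V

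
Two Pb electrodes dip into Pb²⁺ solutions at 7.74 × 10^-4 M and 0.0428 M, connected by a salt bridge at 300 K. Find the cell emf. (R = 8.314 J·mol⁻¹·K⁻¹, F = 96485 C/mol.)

Both half-cells are Pb²⁺/Pb, so E°_cell = 0. The concentrated side is the cathode; the cell reaction moves Pb²⁺ from high to low concentration with n = 2.
Q = [Pb²⁺]_dilute/[Pb²⁺]_conc = 7.74 × 10^-4/0.0428 = 0.0181.
E = 0 − (RT/nF) ln Q = −((8.314×300)/(2×96485))(-4.013) = 0.0519 V.

0.052 V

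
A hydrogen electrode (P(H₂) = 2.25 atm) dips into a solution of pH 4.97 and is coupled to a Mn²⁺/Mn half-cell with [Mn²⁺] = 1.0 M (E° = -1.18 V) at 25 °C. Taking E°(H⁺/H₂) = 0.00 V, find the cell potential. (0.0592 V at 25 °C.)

0.88 V

The hydrogen couple is the cathode, so E°_cell = 1.18 V; n = 2.
[H⁺] = 10^(−4.97) = 1.1 × 10^-5 M, and Q = [Mn²⁺]·P(H₂) / [H⁺]^2 = 1.96 × 10^10.
E = E° − (0.0592/2) log Q = 1.18 − (0.0592/2)(10.292) = 0.875 V.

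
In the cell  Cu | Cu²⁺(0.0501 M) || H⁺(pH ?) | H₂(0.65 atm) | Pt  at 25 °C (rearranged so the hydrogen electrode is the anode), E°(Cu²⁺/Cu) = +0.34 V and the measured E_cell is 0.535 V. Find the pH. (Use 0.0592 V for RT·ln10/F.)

E°_cell = 0.34 V and n = 2.
log Q = n(E° − E)/0.0592 = 2×(0.34 − 0.535)/0.0592 = -6.588.
With Q = [H⁺]^2 / ([Cu²⁺]·P(H₂)), solving for [H⁺] gives log[H⁺] = -4.038, so pH = 4.04.

pH = 4.04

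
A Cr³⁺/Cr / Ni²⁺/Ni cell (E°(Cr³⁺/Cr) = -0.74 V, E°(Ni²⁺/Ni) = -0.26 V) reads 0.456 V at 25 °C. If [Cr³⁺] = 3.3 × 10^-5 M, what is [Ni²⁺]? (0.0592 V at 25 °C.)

From the Nernst equation, log Q = n(E° − E)/0.0592 = 6(0.48 − 0.456)/0.0592 = 2.432, so Q = 271.
With Q = [Cr³⁺]^2/[Ni²⁺]^3 and the known concentrations, [Ni²⁺]^3 in the denominator gives [Ni²⁺] = 1.6 × 10^-4 M.

1.6 × 10^-4 M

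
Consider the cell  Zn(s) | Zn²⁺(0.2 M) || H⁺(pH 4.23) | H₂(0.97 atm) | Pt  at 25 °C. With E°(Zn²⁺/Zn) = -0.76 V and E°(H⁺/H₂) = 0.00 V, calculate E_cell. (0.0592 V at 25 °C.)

0.53 V

The hydrogen couple is the cathode, so E°_cell = 0.76 V; n = 2.
[H⁺] = 10^(−4.23) = 5.9 × 10^-5 M, and Q = [Zn²⁺]·P(H₂) / [H⁺]^2 = 5.6 × 10^7.
E = E° − (0.0592/2) log Q = 0.76 − (0.0592/2)(7.748) = 0.531 V.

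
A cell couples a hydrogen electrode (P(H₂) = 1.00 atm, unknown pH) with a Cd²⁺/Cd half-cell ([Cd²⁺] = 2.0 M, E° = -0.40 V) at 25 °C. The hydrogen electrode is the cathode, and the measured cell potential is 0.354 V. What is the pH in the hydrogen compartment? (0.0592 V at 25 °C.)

pH = 0.63

E°_cell = 0.40 V and n = 2.
log Q = n(E° − E)/0.0592 = 2×(0.40 − 0.354)/0.0592 = 1.554.
With Q = [Cd²⁺]·P(H₂) / [H⁺]^2, solving for [H⁺] gives log[H⁺] = -0.627, so pH = 0.63.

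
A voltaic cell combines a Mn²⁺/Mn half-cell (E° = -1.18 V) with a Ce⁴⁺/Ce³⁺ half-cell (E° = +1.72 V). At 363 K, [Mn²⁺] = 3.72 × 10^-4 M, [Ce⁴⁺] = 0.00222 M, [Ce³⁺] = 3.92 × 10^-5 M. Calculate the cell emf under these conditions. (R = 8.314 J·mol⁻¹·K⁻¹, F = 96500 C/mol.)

The Ce⁴⁺/Ce³⁺ couple has the higher reduction potential and acts as the cathode, so E°_cell = +1.72 − (-1.18) = 2.90 V.
Balancing electrons gives n = 2; the reaction quotient is Q = [Mn²⁺]·[Ce³⁺]^2/[Ce⁴⁺]^2 = 1.16 × 10^-7.
E = E° − (RT/nF) ln Q = 2.90 − (8.314×363)/(2×96500) × (-15.970) = 2.900 + 0.250 = 3.150 V.

3.15 V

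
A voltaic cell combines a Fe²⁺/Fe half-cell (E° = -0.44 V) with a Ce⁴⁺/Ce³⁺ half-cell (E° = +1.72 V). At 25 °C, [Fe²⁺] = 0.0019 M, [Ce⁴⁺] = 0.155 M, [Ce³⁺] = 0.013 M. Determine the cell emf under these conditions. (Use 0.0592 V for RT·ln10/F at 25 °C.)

2.30 V

The Ce⁴⁺/Ce³⁺ couple has the higher reduction potential and acts as the cathode, so E°_cell = +1.72 − (-0.44) = 2.16 V.
Balancing electrons gives n = 2; the reaction quotient is Q = [Fe²⁺]·[Ce³⁺]^2/[Ce⁴⁺]^2 = 1.34 × 10^-5.
At 25 °C, E = E° − (0.0592/n) log Q = 2.16 − (0.0592/2)(-4.874) = 2.160 + 0.144 = 2.304 V.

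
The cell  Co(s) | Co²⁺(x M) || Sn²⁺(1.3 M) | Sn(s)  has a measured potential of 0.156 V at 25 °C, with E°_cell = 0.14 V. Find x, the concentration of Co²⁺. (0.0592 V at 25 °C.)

From the Nernst equation, log Q = n(E° − E)/0.0592 = 2(0.14 − 0.156)/0.0592 = -0.541, so Q = 0.288.
With Q = [Co²⁺]/[Sn²⁺] and the known concentrations, [Co²⁺] in the numerator gives [Co²⁺] = 0.37 M.

0.37 M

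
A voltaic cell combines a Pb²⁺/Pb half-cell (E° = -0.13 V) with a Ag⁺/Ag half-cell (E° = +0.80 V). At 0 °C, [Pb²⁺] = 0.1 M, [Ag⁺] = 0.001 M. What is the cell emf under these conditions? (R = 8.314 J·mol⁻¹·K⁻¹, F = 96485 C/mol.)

0.795 V

The Ag⁺/Ag couple has the higher reduction potential and acts as the cathode, so E°_cell = +0.80 − (-0.13) = 0.93 V.
Balancing electrons gives n = 2; the reaction quotient is Q = [Pb²⁺]/[Ag⁺]^2 = 1 × 10^5.
E = E° − (RT/nF) ln Q = 0.93 − (8.314×273)/(2×96485) × (11.513) = 0.930 − 0.135 = 0.795 V.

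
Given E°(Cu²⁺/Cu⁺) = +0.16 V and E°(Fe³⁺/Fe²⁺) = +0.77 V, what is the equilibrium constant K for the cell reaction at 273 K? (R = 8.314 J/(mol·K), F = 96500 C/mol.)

1.8 × 10^11

E°_cell = +0.77 − (+0.16) = 0.61 V, with n = 1 electron transferred.
At equilibrium E = 0, so the Nernst equation gives ln K = nFE°/RT = (1)(96500)(0.61)/((8.314)(273)) = 25.93.
K = e^25.93 = 1.8 × 10^11.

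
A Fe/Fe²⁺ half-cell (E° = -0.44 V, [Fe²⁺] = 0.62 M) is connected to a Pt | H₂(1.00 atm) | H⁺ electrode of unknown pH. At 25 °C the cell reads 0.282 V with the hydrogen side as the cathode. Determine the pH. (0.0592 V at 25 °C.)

pH = 2.77

E°_cell = 0.44 V and n = 2.
log Q = n(E° − E)/0.0592 = 2×(0.44 − 0.282)/0.0592 = 5.338.
With Q = [Fe²⁺]·P(H₂) / [H⁺]^2, solving for [H⁺] gives log[H⁺] = -2.773, so pH = 2.77.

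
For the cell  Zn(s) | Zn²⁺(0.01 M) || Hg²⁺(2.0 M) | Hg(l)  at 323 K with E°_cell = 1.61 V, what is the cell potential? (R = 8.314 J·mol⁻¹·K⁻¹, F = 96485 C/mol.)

1.68 V

Balancing electrons gives n = 2; the reaction quotient is Q = [Zn²⁺]/[Hg²⁺] = 0.00500.
E = E° − (RT/nF) ln Q = 1.61 − (8.314×323)/(2×96485) × (-5.298) = 1.610 + 0.074 = 1.684 V.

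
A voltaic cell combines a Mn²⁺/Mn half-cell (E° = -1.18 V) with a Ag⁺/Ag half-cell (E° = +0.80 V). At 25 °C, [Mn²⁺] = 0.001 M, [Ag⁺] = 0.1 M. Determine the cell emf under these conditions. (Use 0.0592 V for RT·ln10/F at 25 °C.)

The Ag⁺/Ag couple has the higher reduction potential and acts as the cathode, so E°_cell = +0.80 − (-1.18) = 1.98 V.
Balancing electrons gives n = 2; the reaction quotient is Q = [Mn²⁺]/[Ag⁺]^2 = 0.100.
At 25 °C, E = E° − (0.0592/n) log Q = 1.98 − (0.0592/2)(-1.000) = 1.980 + 0.030 = 2.010 V.

2.01 V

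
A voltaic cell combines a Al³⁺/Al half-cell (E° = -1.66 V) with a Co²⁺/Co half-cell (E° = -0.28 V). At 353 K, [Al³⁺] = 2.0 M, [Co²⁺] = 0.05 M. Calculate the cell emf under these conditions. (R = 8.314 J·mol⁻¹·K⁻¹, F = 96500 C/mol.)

The Co²⁺/Co couple has the higher reduction potential and acts as the cathode, so E°_cell = -0.28 − (-1.66) = 1.38 V.
Balancing electrons gives n = 6; the reaction quotient is Q = [Al³⁺]^2/[Co²⁺]^3 = 3.2 × 10^4.
E = E° − (RT/nF) ln Q = 1.38 − (8.314×353)/(6×96500) × (10.373) = 1.380 − 0.053 = 1.327 V.

1.33 V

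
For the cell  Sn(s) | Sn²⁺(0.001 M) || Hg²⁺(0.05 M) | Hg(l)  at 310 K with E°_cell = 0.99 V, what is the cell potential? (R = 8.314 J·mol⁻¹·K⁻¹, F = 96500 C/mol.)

1.04 V

Balancing electrons gives n = 2; the reaction quotient is Q = [Sn²⁺]/[Hg²⁺] = 0.0200.
E = E° − (RT/nF) ln Q = 0.99 − (8.314×310)/(2×96500) × (-3.912) = 0.990 + 0.052 = 1.042 V.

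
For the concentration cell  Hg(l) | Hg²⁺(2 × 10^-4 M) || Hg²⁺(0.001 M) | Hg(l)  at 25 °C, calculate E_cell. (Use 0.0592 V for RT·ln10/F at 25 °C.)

0.021 V

Both half-cells are Hg²⁺/Hg, so E°_cell = 0. The concentrated side is the cathode; the cell reaction moves Hg²⁺ from high to low concentration with n = 2.
Q = [Hg²⁺]_dilute/[Hg²⁺]_conc = 2 × 10^-4/0.001 = 0.200.
E = 0 − (0.0592/2) log Q = −(0.0592/2)(-0.699) = 0.0207 V.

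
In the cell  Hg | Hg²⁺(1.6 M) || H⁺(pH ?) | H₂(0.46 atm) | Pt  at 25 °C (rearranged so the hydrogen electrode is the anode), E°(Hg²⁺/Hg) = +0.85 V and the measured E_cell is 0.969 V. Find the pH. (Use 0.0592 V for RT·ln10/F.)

pH = 2.08

E°_cell = 0.85 V and n = 2.
log Q = n(E° − E)/0.0592 = 2×(0.85 − 0.969)/0.0592 = -4.020.
With Q = [H⁺]^2 / ([Hg²⁺]·P(H₂)), solving for [H⁺] gives log[H⁺] = -2.077, so pH = 2.08.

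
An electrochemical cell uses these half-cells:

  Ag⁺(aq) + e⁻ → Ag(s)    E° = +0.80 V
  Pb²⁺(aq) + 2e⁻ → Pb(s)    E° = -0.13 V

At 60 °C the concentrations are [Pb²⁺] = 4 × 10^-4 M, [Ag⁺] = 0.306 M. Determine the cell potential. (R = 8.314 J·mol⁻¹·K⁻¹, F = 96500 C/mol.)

1.01 V

The Ag⁺/Ag couple has the higher reduction potential and acts as the cathode, so E°_cell = +0.80 − (-0.13) = 0.93 V.
Balancing electrons gives n = 2; the reaction quotient is Q = [Pb²⁺]/[Ag⁺]^2 = 0.00427.
E = E° − (RT/nF) ln Q = 0.93 − (8.314×333)/(2×96500) × (-5.456) = 0.930 + 0.078 = 1.008 V.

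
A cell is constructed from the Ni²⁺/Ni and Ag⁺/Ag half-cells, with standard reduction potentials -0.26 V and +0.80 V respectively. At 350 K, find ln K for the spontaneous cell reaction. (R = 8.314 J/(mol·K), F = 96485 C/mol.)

E°_cell = +0.80 − (-0.26) = 1.06 V, with n = 2 electrons transferred.
At equilibrium E = 0, so the Nernst equation gives ln K = nFE°/RT = (2)(96485)(1.06)/((8.314)(350)) = 70.29.

ln K = 70.3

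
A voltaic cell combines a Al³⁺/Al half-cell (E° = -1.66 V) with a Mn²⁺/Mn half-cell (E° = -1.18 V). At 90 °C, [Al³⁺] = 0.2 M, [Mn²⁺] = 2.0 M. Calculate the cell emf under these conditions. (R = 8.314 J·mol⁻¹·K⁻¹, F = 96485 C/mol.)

The Mn²⁺/Mn couple has the higher reduction potential and acts as the cathode, so E°_cell = -1.18 − (-1.66) = 0.48 V.
Balancing electrons gives n = 6; the reaction quotient is Q = [Al³⁺]^2/[Mn²⁺]^3 = 0.00500.
E = E° − (RT/nF) ln Q = 0.48 − (8.314×363)/(6×96485) × (-5.298) = 0.480 + 0.028 = 0.508 V.

0.508 V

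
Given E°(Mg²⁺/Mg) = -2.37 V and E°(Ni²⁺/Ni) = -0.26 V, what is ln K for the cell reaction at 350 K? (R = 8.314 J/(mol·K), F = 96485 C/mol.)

ln K = 139.9

E°_cell = -0.26 − (-2.37) = 2.11 V, with n = 2 electrons transferred.
At equilibrium E = 0, so the Nernst equation gives ln K = nFE°/RT = (2)(96485)(2.11)/((8.314)(350)) = 139.92.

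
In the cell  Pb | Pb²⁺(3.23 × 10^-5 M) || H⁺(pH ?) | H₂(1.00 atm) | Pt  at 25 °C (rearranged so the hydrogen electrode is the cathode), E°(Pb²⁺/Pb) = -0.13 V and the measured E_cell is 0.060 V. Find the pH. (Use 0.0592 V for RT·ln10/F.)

E°_cell = 0.13 V and n = 2.
log Q = n(E° − E)/0.0592 = 2×(0.13 − 0.060)/0.0592 = 2.365.
With Q = [Pb²⁺]·P(H₂) / [H⁺]^2, solving for [H⁺] gives log[H⁺] = -3.428, so pH = 3.43.

pH = 3.43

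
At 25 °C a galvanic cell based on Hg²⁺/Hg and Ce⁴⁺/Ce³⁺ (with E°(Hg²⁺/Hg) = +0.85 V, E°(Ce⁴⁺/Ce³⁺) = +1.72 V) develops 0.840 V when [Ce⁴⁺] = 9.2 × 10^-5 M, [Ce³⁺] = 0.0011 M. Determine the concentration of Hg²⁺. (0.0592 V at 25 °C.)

From the Nernst equation, log Q = n(E° − E)/0.0592 = 2(0.87 − 0.840)/0.0592 = 1.014, so Q = 10.3.
With Q = [Hg²⁺]·[Ce³⁺]^2/[Ce⁴⁺]^2 and the known concentrations, [Hg²⁺] in the numerator gives [Hg²⁺] = 0.072 M.

0.072 M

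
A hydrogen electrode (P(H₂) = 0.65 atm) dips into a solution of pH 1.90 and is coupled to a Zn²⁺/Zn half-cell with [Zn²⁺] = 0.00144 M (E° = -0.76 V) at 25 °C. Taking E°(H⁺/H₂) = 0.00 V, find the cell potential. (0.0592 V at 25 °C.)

The hydrogen couple is the cathode, so E°_cell = 0.76 V; n = 2.
[H⁺] = 10^(−1.90) = 0.013 M, and Q = [Zn²⁺]·P(H₂) / [H⁺]^2 = 5.91.
E = E° − (0.0592/2) log Q = 0.76 − (0.0592/2)(0.771) = 0.737 V.

0.74 V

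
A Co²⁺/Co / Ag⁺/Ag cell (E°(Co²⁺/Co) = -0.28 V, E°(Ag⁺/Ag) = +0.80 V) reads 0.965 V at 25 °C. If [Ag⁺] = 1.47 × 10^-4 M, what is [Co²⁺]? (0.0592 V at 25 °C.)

1.7 × 10^-4 M

From the Nernst equation, log Q = n(E° − E)/0.0592 = 2(1.08 − 0.965)/0.0592 = 3.885, so Q = 7680.
With Q = [Co²⁺]/[Ag⁺]^2 and the known concentrations, [Co²⁺] in the numerator gives [Co²⁺] = 1.7 × 10^-4 M.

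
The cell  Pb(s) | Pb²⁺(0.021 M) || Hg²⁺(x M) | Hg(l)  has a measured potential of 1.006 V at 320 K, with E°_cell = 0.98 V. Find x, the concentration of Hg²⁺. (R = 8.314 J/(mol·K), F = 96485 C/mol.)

0.14 M

From the Nernst equation, ln Q = nF(E° − E)/RT = 2×96485×(0.98 − 1.006)/(8.314×320) = -1.886, so Q = 0.152.
With Q = [Pb²⁺]/[Hg²⁺] and the known concentrations, [Hg²⁺] in the denominator gives [Hg²⁺] = 0.14 M.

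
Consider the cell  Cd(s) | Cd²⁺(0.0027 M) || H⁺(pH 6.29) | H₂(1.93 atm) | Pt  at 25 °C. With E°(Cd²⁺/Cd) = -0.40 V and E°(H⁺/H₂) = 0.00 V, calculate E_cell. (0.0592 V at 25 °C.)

0.095 V

The hydrogen couple is the cathode, so E°_cell = 0.40 V; n = 2.
[H⁺] = 10^(−6.29) = 5.1 × 10^-7 M, and Q = [Cd²⁺]·P(H₂) / [H⁺]^2 = 1.98 × 10^10.
E = E° − (0.0592/2) log Q = 0.40 − (0.0592/2)(10.297) = 0.095 V.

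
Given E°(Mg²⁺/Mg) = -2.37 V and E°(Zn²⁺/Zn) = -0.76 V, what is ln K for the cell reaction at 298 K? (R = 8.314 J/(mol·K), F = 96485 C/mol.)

E°_cell = -0.76 − (-2.37) = 1.61 V, with n = 2 electrons transferred.
At equilibrium E = 0, so the Nernst equation gives ln K = nFE°/RT = (2)(96485)(1.61)/((8.314)(298)) = 125.40.

ln K = 125.4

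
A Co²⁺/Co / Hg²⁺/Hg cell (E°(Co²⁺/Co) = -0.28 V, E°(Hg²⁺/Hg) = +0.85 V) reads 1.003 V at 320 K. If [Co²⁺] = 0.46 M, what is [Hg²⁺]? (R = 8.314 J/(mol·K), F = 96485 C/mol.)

From the Nernst equation, ln Q = nF(E° − E)/RT = 2×96485×(1.13 − 1.003)/(8.314×320) = 9.212, so Q = 1 × 10^4.
With Q = [Co²⁺]/[Hg²⁺] and the known concentrations, [Hg²⁺] in the denominator gives [Hg²⁺] = 4.6 × 10^-5 M.

4.6 × 10^-5 M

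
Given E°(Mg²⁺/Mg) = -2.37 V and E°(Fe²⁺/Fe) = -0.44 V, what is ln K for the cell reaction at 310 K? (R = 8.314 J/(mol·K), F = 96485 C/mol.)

ln K = 144.5

E°_cell = -0.44 − (-2.37) = 1.93 V, with n = 2 electrons transferred.
At equilibrium E = 0, so the Nernst equation gives ln K = nFE°/RT = (2)(96485)(1.93)/((8.314)(310)) = 144.50.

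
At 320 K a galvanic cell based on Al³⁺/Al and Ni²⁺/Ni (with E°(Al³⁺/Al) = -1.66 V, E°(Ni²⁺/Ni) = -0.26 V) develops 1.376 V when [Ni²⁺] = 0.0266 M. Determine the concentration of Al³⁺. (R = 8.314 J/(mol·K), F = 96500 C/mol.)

From the Nernst equation, ln Q = nF(E° − E)/RT = 6×96500×(1.40 − 1.376)/(8.314×320) = 5.223, so Q = 186.
With Q = [Al³⁺]^2/[Ni²⁺]^3 and the known concentrations, [Al³⁺]^2 in the numerator gives [Al³⁺] = 0.059 M.

0.059 M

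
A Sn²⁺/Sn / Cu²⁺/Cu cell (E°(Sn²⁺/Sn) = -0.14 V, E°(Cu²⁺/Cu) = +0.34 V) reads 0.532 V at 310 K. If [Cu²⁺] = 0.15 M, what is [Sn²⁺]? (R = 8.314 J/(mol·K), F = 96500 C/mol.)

From the Nernst equation, ln Q = nF(E° − E)/RT = 2×96500×(0.48 − 0.532)/(8.314×310) = -3.894, so Q = 0.0204.
With Q = [Sn²⁺]/[Cu²⁺] and the known concentrations, [Sn²⁺] in the numerator gives [Sn²⁺] = 0.0031 M.

0.0031 M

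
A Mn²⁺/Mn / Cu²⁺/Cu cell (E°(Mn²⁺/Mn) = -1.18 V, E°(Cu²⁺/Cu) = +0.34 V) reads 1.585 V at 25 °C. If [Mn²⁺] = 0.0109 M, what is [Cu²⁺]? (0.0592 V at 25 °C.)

From the Nernst equation, log Q = n(E° − E)/0.0592 = 2(1.52 − 1.585)/0.0592 = -2.196, so Q = 0.00637.
With Q = [Mn²⁺]/[Cu²⁺] and the known concentrations, [Cu²⁺] in the denominator gives [Cu²⁺] = 1.7 M.

1.7 M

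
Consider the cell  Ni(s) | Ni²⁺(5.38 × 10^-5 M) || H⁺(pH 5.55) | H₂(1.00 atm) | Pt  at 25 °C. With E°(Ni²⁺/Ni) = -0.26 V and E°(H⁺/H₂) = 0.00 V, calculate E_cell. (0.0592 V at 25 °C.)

The hydrogen couple is the cathode, so E°_cell = 0.26 V; n = 2.
[H⁺] = 10^(−5.55) = 2.8 × 10^-6 M, and Q = [Ni²⁺]·P(H₂) / [H⁺]^2 = 6.77 × 10^6.
E = E° − (0.0592/2) log Q = 0.26 − (0.0592/2)(6.831) = 0.058 V.

0.058 V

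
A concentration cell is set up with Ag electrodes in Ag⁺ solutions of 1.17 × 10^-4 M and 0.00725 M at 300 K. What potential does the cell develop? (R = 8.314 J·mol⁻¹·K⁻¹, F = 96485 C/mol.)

Both half-cells are Ag⁺/Ag, so E°_cell = 0. The concentrated side is the cathode; the cell reaction moves Ag⁺ from high to low concentration with n = 1.
Q = [Ag⁺]_dilute/[Ag⁺]_conc = 1.17 × 10^-4/0.00725 = 0.0161.
E = 0 − (RT/nF) ln Q = −((8.314×300)/(1×96485))(-4.127) = 0.1067 V.

0.11 V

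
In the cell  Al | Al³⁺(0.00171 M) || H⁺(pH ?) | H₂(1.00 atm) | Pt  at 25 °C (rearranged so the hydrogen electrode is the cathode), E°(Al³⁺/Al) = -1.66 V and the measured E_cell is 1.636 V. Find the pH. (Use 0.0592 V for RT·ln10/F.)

E°_cell = 1.66 V and n = 6.
log Q = n(E° − E)/0.0592 = 6×(1.66 − 1.636)/0.0592 = 2.432.
With Q = [Al³⁺]^2·P(H₂)^3 / [H⁺]^6, solving for [H⁺] gives log[H⁺] = -1.328, so pH = 1.33.

pH = 1.33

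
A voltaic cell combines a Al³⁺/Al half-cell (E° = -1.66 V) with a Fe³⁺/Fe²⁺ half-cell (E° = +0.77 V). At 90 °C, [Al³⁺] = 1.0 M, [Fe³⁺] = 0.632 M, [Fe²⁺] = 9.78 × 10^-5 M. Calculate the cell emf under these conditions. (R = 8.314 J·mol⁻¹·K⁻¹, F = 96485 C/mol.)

2.70 V

The Fe³⁺/Fe²⁺ couple has the higher reduction potential and acts as the cathode, so E°_cell = +0.77 − (-1.66) = 2.43 V.
Balancing electrons gives n = 3; the reaction quotient is Q = [Al³⁺]·[Fe²⁺]^3/[Fe³⁺]^3 = 3.71 × 10^-12.
E = E° − (RT/nF) ln Q = 2.43 − (8.314×363)/(3×96485) × (-26.321) = 2.430 + 0.274 = 2.704 V.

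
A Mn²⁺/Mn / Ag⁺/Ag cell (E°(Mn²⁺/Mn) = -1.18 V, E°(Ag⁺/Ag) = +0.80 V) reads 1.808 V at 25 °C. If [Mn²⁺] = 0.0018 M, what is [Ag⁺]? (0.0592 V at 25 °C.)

From the Nernst equation, log Q = n(E° − E)/0.0592 = 2(1.98 − 1.808)/0.0592 = 5.811, so Q = 6.47 × 10^5.
With Q = [Mn²⁺]/[Ag⁺]^2 and the known concentrations, [Ag⁺]^2 in the denominator gives [Ag⁺] = 5.3 × 10^-5 M.

5.3 × 10^-5 M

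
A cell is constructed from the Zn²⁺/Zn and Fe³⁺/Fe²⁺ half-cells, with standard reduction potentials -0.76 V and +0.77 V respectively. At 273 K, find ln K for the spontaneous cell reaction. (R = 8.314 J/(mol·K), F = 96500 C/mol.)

ln K = 130.1

E°_cell = +0.77 − (-0.76) = 1.53 V, with n = 2 electrons transferred.
At equilibrium E = 0, so the Nernst equation gives ln K = nFE°/RT = (2)(96500)(1.53)/((8.314)(273)) = 130.10.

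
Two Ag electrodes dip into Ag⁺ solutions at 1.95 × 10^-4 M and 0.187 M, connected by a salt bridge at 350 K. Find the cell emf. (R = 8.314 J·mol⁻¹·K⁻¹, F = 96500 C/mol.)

Both half-cells are Ag⁺/Ag, so E°_cell = 0. The concentrated side is the cathode; the cell reaction moves Ag⁺ from high to low concentration with n = 1.
Q = [Ag⁺]_dilute/[Ag⁺]_conc = 1.95 × 10^-4/0.187 = 0.00104.
E = 0 − (RT/nF) ln Q = −((8.314×350)/(1×96500))(-6.866) = 0.2070 V.

0.21 V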